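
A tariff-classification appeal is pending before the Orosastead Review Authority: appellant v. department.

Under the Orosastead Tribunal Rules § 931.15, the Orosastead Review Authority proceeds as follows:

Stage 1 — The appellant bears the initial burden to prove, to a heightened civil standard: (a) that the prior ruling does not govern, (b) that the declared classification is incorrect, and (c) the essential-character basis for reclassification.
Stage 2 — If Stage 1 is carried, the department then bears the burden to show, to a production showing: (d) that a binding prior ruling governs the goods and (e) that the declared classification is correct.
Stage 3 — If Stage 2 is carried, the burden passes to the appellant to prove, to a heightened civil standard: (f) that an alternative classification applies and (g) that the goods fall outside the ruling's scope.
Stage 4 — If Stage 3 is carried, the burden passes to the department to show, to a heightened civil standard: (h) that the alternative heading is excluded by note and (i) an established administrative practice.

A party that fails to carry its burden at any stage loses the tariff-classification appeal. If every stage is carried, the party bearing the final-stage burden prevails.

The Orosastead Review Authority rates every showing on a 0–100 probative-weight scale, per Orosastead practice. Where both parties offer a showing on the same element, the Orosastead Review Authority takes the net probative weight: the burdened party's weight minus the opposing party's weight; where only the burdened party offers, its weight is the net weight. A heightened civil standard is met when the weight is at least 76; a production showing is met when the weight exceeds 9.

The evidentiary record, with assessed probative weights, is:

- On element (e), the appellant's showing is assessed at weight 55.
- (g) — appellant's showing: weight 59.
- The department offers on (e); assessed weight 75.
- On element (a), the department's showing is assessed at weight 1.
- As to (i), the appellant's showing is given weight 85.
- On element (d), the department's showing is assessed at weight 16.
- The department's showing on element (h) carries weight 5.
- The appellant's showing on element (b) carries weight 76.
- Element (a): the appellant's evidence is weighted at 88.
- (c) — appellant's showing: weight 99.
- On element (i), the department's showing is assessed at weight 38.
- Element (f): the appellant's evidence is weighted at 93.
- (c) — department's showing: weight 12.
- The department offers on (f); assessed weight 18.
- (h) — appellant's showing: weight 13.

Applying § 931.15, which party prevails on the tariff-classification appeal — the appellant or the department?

Stage 1 (appellant, a heightened civil standard, weight is at least 76): (a) net 88−1=87 ≥ 76 — meets; (b) 76 ≥ 76 — meets; (c) net 99−12=87 ≥ 76 — meets.
  Stage 1 is satisfied; the onus moves to the department.
Stage 2 (department, a production showing, weight exceeds 9): (d) 16 > 9 — meets; (e) net 75−55=20 > 9 — meets.
  All elements met. The burden passes to the appellant.
Stage 3 (appellant, a heightened civil standard, weight is at least 76): (f) net 93−18=75 < 76 — fails; (g) 59 < 76 — fails.
  Stage 3 not carried; the appellant fails its burden.
The department prevails.

department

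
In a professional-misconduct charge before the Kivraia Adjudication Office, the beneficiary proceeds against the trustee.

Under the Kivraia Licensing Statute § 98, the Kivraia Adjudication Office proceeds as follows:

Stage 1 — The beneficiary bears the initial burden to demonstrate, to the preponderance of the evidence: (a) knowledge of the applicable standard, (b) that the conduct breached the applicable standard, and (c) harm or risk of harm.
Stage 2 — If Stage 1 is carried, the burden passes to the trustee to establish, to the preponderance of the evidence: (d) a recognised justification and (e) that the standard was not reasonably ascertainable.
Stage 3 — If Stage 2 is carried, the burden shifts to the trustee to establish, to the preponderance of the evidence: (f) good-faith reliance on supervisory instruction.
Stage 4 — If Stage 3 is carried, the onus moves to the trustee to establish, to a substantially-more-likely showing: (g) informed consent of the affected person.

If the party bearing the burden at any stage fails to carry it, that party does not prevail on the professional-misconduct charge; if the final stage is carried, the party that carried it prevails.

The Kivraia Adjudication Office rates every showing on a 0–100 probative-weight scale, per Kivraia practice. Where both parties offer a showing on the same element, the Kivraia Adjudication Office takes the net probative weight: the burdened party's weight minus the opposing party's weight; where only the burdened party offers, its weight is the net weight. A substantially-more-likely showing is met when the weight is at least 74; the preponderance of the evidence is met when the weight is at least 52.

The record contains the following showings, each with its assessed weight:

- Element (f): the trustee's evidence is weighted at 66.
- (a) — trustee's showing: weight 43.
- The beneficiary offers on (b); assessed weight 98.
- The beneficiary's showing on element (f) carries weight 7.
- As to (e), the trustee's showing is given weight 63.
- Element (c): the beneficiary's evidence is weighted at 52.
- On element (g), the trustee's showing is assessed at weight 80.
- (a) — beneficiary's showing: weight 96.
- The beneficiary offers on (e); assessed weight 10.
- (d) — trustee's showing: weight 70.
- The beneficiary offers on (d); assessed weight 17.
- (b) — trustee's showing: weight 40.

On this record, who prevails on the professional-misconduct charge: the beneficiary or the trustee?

trustee

Stage 1 (beneficiary, the preponderance of the evidence, weight is at least 52): (a) net 96−43=53 ≥ 52 — meets; (b) net 98−40=58 ≥ 52 — meets; (c) 52 ≥ 52 — meets.
  Stage 1 is satisfied; the onus moves to the trustee.
Stage 2 (trustee, the preponderance of the evidence, weight is at least 52): (d) net 70−17=53 ≥ 52 — meets; (e) net 63−10=53 ≥ 52 — meets.
  Stage 2 is satisfied; the trustee continues to bear the burden.
Stage 3 (trustee, the preponderance of the evidence, weight is at least 52): (f) net 66−7=59 ≥ 52 — meets.
  All elements met. The trustee retains the burden for Stage 4.
Stage 4 (trustee, a substantially-more-likely showing, weight is at least 74): (g) 80 ≥ 74 — meets.
  The trustee carries the last stage.
All stages carried — the trustee prevails.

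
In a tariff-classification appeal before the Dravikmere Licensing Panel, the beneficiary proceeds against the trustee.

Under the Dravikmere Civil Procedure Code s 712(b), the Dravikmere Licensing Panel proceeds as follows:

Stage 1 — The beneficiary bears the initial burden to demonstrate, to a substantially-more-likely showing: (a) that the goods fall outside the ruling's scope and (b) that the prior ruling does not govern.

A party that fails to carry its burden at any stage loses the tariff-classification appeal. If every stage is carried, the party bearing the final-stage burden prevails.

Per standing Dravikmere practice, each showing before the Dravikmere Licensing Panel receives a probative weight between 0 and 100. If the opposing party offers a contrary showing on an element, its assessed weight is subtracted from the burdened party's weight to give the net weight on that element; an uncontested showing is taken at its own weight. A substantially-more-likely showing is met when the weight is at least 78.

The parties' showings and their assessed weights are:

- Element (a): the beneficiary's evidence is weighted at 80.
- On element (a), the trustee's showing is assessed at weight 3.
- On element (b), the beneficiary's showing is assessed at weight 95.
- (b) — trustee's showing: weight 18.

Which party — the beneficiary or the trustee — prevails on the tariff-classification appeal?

Stage 1 (beneficiary, a substantially-more-likely showing, weight is at least 78): (a) net 80−3=77 < 78 — fails; (b) net 95−18=77 < 78 — fails.
  The beneficiary does not carry Stage 1.
The analysis ends at Stage 1; the trustee prevails.

trustee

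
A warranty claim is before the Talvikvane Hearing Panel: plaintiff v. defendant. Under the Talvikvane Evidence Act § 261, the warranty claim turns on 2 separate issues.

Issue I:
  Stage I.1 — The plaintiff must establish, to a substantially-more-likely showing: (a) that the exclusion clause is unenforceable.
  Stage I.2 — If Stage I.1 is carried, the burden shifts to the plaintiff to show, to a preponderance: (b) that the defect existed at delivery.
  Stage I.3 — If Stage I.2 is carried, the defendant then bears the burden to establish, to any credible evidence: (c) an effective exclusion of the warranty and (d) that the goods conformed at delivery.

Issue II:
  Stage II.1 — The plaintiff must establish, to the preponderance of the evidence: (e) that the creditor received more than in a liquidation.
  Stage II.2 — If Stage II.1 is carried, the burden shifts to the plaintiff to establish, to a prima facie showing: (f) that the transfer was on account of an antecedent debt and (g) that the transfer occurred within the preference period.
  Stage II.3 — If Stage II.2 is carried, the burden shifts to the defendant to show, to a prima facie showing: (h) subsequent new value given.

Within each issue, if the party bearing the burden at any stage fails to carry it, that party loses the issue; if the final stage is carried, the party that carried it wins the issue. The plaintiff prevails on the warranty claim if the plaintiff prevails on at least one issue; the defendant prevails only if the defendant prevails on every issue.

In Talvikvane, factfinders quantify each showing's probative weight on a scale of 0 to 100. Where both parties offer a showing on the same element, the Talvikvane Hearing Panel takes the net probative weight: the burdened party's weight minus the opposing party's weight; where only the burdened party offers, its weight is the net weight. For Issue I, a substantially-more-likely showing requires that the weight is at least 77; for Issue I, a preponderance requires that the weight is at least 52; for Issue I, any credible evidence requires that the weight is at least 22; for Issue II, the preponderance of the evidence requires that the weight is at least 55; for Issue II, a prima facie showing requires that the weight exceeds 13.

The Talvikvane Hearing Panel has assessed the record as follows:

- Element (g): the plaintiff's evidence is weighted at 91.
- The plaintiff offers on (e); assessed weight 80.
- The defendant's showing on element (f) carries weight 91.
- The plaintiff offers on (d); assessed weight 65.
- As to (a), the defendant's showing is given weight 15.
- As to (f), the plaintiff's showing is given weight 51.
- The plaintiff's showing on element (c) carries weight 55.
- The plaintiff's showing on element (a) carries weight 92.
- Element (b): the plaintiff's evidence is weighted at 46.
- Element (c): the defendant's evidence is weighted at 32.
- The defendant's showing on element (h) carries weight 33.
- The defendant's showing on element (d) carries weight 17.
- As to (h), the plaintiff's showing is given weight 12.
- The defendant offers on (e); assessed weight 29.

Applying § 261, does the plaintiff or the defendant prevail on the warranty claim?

— Issue I —
Stage I.1 — burden on plaintiff; standard: a substantially-more-likely showing (weight is at least 77).
    (a): 92 − 15 = 77 ≥ 77 [met]
  Stage I.1 is satisfied; the plaintiff continues to bear the burden.
Stage I.2 — burden on plaintiff; standard: a preponderance (weight is at least 52).
    (b): 46 < 52 [not met]
  The plaintiff does not carry Stage I.2.
The defendant prevails on this issue.
— Issue II —
Stage II.1 — burden on plaintiff; standard: the preponderance of the evidence (weight is at least 55).
    (e): 80 − 29 = 51 < 55 [not met]
  Stage II.1 not carried; the plaintiff fails its burden.
So the defendant prevails on this issue.
Per-issue: Issue I → defendant; Issue II → defendant. The plaintiff must prevail on at least one issue; overall, the defendant prevails.

defendant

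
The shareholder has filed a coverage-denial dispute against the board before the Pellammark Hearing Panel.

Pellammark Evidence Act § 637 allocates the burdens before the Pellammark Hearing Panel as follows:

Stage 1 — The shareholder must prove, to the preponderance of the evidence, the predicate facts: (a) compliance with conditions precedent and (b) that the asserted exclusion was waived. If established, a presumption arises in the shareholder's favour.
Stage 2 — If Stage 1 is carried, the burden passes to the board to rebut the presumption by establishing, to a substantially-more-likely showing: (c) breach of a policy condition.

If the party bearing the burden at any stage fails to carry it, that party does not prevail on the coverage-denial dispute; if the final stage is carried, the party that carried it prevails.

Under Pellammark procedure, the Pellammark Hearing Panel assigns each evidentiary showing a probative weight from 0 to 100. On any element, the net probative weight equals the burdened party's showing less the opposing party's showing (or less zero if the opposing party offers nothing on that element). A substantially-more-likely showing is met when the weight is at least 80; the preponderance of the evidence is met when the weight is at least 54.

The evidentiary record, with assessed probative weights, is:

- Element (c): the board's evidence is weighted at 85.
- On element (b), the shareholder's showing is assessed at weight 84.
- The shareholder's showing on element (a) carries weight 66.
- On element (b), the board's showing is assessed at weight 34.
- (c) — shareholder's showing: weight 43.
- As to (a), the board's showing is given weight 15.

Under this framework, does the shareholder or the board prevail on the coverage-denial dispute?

At Stage 1 the shareholder must meet the preponderance of the evidence (weight is at least 54): on (a) the weight is 66 less the opposing 15 gives net 51, which does not reach 54, so (a) does not meet the standard; on (b) the weight is 84 less the opposing 34 gives net 50, which does not reach 54, so (b) does not meet the standard.
  Stage 1 not carried; the shareholder fails its burden.
The board prevails.

board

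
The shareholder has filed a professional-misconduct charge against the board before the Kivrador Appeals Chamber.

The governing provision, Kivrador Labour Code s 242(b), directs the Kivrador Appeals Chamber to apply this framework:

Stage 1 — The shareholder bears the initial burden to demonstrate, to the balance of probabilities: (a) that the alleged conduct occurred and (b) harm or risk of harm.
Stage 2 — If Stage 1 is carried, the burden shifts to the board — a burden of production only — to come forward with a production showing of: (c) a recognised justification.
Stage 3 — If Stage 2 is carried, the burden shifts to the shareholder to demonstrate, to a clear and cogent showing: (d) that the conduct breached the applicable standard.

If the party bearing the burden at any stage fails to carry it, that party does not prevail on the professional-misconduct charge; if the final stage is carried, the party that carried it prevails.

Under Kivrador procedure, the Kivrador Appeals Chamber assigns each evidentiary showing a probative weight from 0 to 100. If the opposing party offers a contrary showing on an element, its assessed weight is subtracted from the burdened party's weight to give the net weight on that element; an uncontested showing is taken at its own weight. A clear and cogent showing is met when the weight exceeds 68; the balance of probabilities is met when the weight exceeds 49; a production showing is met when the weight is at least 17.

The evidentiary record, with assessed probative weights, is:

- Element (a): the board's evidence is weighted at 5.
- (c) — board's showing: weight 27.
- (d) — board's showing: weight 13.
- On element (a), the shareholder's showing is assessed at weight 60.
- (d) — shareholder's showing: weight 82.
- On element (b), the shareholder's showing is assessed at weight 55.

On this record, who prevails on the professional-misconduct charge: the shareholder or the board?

At Stage 1 the shareholder must meet the balance of probabilities (weight exceeds 49): on (a) the weight is 60 less the opposing 5 gives net 55, > 49, so (a) meets the standard; on (b) the weight is 55, > 49, so (b) meets the standard.
  Stage 1 is satisfied; the onus moves to the board.
At Stage 2 the board must meet a production showing (weight is at least 17): on (c) the weight is 27, ≥ 17, so (c) meets the standard.
  The board carries Stage 2; the shareholder now bears the burden.
At Stage 3 the shareholder must meet a clear and cogent showing (weight exceeds 68): on (d) the weight is 82 less the opposing 13 gives net 69, > 68, so (d) meets the standard.
  Stage 3 carried; the final stage is satisfied.
All stages carried — the shareholder prevails.

shareholder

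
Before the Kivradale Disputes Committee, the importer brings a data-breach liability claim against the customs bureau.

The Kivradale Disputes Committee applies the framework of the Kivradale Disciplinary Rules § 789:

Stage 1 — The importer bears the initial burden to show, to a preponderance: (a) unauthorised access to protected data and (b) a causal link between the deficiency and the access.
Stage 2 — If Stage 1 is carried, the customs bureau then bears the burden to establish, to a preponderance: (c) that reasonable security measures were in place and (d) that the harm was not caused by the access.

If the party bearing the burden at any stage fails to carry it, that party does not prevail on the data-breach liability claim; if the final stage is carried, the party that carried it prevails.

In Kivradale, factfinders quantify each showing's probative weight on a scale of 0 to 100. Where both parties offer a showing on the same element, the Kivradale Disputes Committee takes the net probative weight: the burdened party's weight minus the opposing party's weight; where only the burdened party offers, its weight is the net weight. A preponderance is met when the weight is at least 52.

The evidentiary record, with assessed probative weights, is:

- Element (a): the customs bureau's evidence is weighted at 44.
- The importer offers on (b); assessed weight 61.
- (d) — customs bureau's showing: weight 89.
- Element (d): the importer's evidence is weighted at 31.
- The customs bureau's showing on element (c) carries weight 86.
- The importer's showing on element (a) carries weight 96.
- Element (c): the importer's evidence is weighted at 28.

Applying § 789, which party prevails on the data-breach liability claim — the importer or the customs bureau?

At Stage 1 the importer must meet a preponderance (weight is at least 52): on (a) the weight is 96 less the opposing 44 gives net 52, ≥ 52, so (a) meets the standard; on (b) the weight is 61, which does reach 52, so (b) meets the standard.
  All elements met. The burden passes to the customs bureau.
At Stage 2 the customs bureau must meet a preponderance (weight is at least 52): on (c) the weight is 86 less the opposing 28 gives net 58, which does reach 52, so (c) meets the standard; on (d) the weight is 89 less the opposing 31 gives net 58, which does reach 52, so (d) meets the standard.
  The customs bureau carries the last stage.
All stages carried — the customs bureau prevails.

customs bureau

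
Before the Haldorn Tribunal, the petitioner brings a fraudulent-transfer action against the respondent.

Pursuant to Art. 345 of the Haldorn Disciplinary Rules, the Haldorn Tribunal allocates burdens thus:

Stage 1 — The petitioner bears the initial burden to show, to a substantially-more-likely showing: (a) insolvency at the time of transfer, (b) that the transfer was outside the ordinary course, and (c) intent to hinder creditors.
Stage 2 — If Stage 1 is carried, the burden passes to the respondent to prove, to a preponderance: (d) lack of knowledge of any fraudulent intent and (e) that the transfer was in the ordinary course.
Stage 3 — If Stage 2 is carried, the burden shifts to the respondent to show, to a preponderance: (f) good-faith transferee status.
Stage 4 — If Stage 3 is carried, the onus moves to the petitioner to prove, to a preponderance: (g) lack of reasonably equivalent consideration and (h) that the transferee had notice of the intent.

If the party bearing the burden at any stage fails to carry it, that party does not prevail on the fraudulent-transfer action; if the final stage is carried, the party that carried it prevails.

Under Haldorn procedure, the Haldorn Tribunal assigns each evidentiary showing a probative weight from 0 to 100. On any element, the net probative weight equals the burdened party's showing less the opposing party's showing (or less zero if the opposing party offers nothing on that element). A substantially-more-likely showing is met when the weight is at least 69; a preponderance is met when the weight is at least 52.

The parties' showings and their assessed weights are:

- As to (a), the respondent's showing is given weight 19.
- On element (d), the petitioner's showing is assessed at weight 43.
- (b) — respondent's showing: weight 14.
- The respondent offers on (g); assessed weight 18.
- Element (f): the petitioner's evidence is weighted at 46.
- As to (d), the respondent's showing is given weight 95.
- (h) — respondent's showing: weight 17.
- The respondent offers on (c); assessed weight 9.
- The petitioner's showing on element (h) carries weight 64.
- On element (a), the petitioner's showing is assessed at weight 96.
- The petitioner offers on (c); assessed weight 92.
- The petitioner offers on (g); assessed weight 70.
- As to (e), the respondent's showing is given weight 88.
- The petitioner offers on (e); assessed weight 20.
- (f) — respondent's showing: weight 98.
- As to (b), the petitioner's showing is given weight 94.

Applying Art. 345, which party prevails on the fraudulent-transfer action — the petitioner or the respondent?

respondent

Stage 1 (petitioner, a substantially-more-likely showing, weight is at least 69): (a) net 96−19=77 ≥ 69 — meets; (b) net 94−14=80 ≥ 69 — meets; (c) net 92−9=83 ≥ 69 — meets.
  All elements met. The burden passes to the respondent.
Stage 2 (respondent, a preponderance, weight is at least 52): (d) net 95−43=52 ≥ 52 — meets; (e) net 88−20=68 ≥ 52 — meets.
  Stage 2 is satisfied; the respondent continues to bear the burden.
Stage 3 (respondent, a preponderance, weight is at least 52): (f) net 98−46=52 ≥ 52 — meets.
  The respondent carries Stage 3; the petitioner now bears the burden.
Stage 4 (petitioner, a preponderance, weight is at least 52): (g) net 70−18=52 ≥ 52 — meets; (h) net 64−17=47 < 52 — fails.
  The petitioner does not carry Stage 4.
The analysis ends at Stage 4; the respondent prevails.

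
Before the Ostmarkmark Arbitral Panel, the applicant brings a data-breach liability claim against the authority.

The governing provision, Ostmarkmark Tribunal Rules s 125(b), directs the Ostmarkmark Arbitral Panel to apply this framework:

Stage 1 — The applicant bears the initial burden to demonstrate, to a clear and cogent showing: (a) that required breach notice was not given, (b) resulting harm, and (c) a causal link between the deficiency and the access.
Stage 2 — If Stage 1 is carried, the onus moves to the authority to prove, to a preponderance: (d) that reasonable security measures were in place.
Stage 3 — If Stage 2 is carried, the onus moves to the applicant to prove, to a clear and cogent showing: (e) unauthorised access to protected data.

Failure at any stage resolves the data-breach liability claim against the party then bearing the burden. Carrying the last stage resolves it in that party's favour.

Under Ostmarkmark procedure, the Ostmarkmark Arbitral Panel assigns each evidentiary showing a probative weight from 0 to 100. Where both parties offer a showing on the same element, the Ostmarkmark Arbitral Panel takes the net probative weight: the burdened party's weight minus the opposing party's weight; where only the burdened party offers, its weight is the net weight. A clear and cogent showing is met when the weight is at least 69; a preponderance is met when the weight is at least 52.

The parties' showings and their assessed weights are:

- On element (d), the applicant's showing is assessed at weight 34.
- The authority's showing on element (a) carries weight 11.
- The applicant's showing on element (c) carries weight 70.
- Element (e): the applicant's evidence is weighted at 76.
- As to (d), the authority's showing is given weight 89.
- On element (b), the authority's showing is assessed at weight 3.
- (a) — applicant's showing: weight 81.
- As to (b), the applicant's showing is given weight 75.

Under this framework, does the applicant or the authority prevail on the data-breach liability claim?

applicant

At Stage 1 the applicant must meet a clear and cogent showing (weight is at least 69): on (a) the weight is 81 less the opposing 11 gives net 70, which does reach 69, so (a) meets the standard; on (b) the weight is 75 less the opposing 3 gives net 72, ≥ 69, so (b) meets the standard; on (c) the weight is 70, which does reach 69, so (c) meets the standard.
  The applicant carries Stage 1; the authority now bears the burden.
At Stage 2 the authority must meet a preponderance (weight is at least 52): on (d) the weight is 89 less the opposing 34 gives net 55, which does reach 52, so (d) meets the standard.
  Stage 2 carried; the burden shifts to the applicant.
At Stage 3 the applicant must meet a clear and cogent showing (weight is at least 69): on (e) the weight is 76, ≥ 69, so (e) meets the standard.
  Stage 3 carried; the final stage is satisfied.
Every stage carried; the applicant prevails.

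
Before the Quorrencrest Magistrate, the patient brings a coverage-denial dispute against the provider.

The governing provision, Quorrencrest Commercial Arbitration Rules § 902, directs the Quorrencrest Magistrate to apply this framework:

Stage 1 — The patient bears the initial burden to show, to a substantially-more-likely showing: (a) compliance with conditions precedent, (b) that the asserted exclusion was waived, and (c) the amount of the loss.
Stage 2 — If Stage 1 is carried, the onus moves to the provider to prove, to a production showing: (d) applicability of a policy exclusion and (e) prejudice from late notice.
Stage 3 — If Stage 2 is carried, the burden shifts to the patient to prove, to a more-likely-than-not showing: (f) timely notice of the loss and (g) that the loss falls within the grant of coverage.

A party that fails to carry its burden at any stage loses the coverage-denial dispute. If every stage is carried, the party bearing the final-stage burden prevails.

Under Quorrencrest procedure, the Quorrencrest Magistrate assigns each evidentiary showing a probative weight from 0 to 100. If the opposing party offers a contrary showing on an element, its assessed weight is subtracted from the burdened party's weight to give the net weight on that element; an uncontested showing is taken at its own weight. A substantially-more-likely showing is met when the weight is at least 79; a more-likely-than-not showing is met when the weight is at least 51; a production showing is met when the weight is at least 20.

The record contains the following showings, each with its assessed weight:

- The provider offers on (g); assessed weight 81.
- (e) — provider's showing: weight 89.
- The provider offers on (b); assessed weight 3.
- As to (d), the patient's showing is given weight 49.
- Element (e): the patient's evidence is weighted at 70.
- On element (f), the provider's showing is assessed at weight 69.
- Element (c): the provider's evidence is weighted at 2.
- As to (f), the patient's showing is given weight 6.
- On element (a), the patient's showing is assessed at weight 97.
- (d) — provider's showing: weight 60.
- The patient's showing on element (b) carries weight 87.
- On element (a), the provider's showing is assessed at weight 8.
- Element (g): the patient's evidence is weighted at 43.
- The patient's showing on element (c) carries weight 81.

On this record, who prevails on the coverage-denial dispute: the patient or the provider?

patient

Stage 1 (patient, a substantially-more-likely showing, weight is at least 79): (a) net 97−8=89 ≥ 79 — meets; (b) net 87−3=84 ≥ 79 — meets; (c) net 81−2=79 ≥ 79 — meets.
  The patient carries Stage 1; the provider now bears the burden.
Stage 2 (provider, a production showing, weight is at least 20): (d) net 60−49=11 < 20 — fails; (e) net 89−70=19 < 20 — fails.
  Not every element is met, so the provider fails to carry Stage 2.
So the patient prevails.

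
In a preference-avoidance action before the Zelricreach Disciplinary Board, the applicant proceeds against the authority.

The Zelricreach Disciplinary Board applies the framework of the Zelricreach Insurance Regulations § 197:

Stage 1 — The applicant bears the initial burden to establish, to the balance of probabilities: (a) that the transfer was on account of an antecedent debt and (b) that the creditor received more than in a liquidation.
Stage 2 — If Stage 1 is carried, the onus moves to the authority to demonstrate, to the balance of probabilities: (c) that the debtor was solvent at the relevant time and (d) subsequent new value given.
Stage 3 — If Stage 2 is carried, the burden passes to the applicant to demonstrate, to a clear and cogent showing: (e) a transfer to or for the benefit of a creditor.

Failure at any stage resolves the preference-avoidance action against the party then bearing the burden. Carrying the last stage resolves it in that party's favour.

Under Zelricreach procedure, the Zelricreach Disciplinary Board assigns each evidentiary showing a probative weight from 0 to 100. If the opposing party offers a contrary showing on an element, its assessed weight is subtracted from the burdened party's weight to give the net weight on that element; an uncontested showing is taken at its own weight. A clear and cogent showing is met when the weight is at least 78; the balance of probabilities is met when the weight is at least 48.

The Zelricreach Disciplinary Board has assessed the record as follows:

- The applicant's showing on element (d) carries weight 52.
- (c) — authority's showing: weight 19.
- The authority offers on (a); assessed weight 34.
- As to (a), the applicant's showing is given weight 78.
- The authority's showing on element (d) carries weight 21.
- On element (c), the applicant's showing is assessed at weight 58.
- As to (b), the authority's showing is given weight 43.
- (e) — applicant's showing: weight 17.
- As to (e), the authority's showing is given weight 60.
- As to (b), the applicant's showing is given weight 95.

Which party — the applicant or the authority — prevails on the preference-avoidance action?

authority

Stage 1 — burden on applicant; standard: the balance of probabilities (weight is at least 48).
    (a): 78 − 34 = 44 < 48 [not met]
    (b): 95 − 43 = 52 ≥ 48 [met]
  Stage 1 not carried; the applicant fails its burden.
The analysis ends at Stage 1; the authority prevails.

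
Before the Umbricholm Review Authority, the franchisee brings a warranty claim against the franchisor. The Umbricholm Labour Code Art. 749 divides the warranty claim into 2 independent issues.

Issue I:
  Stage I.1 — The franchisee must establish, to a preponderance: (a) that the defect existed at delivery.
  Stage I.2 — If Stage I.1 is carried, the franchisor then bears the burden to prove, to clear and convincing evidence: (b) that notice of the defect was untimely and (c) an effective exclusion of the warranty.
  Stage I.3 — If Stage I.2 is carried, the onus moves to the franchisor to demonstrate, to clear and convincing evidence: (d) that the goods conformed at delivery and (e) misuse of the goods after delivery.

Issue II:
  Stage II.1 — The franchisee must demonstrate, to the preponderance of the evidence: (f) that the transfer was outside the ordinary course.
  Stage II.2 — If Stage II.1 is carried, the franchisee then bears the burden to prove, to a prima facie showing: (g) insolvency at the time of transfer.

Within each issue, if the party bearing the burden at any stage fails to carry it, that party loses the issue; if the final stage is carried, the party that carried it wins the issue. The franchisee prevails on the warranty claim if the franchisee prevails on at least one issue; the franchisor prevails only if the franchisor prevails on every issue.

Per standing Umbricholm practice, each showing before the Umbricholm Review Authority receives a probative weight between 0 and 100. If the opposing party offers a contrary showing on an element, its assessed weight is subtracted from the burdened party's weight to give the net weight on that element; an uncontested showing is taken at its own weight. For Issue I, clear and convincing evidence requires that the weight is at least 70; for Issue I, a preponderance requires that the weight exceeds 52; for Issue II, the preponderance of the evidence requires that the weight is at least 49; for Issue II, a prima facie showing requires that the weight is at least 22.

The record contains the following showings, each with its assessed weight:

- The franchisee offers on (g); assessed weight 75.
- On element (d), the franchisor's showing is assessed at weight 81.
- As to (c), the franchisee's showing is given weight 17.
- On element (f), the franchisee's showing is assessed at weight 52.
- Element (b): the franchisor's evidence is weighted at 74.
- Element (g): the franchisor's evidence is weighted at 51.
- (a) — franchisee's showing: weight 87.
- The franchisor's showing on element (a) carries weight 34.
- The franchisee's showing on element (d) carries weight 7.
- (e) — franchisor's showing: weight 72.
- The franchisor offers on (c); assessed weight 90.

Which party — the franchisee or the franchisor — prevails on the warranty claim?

franchisee

— Issue I —
At Stage I.1 the franchisee must meet a preponderance (weight exceeds 52): on (a) the weight is 87 less the opposing 34 gives net 53, which does exceed 52, so (a) meets the standard.
  The franchisee carries Stage I.1; the franchisor now bears the burden.
At Stage I.2 the franchisor must meet clear and convincing evidence (weight is at least 70): on (b) the weight is 74, ≥ 70, so (b) meets the standard; on (c) the weight is 90 less the opposing 17 gives net 73, ≥ 70, so (c) meets the standard.
  Stage I.2 is satisfied; the franchisor continues to bear the burden.
At Stage I.3 the franchisor must meet clear and convincing evidence (weight is at least 70): on (d) the weight is 81 less the opposing 7 gives net 74, ≥ 70, so (d) meets the standard; on (e) the weight is 72, which does reach 70, so (e) meets the standard.
  The franchisor carries the last stage.
All stages carried — the franchisor prevails on this issue.
— Issue II —
Stage II.1 — burden on franchisee; standard: the preponderance of the evidence (weight is at least 49).
    (f): 52 ≥ 49 [met]
  All elements met. The franchisee retains the burden for Stage II.2.
Stage II.2 — burden on franchisee; standard: a prima facie showing (weight is at least 22).
    (g): 75 − 51 = 24 ≥ 22 [met]
  All elements met at the final stage.
With every stage satisfied, the franchisee prevails on this issue.
Per-issue: Issue I → franchisor; Issue II → franchisee. The franchisee must prevail on at least one issue; overall, the franchisee prevails.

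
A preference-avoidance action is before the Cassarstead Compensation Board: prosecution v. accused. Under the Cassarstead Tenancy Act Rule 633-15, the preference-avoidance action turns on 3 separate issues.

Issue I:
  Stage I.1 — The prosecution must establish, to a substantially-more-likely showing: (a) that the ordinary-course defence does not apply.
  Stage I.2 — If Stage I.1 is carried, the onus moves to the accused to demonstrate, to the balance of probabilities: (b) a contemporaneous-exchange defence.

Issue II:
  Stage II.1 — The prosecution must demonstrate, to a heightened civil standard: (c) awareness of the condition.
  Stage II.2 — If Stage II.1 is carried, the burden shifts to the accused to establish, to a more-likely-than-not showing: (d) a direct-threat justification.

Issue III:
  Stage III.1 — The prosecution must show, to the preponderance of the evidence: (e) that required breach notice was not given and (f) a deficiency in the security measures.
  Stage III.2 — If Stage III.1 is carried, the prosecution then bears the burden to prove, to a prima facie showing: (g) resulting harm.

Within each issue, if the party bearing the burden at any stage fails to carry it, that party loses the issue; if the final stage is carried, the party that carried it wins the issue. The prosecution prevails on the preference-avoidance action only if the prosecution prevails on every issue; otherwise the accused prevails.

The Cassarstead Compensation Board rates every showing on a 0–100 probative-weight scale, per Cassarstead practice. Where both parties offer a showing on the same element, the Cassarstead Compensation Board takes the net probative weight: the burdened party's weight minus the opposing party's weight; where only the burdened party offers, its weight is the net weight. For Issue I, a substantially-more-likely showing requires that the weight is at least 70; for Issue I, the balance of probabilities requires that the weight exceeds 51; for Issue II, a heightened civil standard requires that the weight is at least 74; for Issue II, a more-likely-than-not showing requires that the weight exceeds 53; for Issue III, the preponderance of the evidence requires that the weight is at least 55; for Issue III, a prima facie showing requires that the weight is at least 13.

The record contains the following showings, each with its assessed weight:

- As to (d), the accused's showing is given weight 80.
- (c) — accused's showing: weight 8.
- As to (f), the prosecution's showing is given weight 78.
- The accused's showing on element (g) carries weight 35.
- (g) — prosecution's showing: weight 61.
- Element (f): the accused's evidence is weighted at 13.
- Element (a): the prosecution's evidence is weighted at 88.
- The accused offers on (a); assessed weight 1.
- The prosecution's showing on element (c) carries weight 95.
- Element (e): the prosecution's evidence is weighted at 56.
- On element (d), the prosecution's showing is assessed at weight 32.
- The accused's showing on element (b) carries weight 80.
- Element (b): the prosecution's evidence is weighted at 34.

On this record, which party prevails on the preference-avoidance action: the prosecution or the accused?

prosecution

— Issue I —
Stage I.1 (prosecution, a substantially-more-likely showing, weight is at least 70): (a) net 88−1=87 ≥ 70 — meets.
  Stage I.1 carried; the burden shifts to the accused.
Stage I.2 (accused, the balance of probabilities, weight exceeds 51): (b) net 80−34=46 ≤ 51 — fails.
  Not every element is met, so the accused fails to carry Stage I.2.
So the prosecution prevails on this issue.
— Issue II —
Stage II.1 — burden on prosecution; standard: a heightened civil standard (weight is at least 74).
    (c): 95 − 8 = 87 ≥ 74 [met]
  Stage II.1 is satisfied; the onus moves to the accused.
Stage II.2 — burden on accused; standard: a more-likely-than-not showing (weight exceeds 53).
    (d): 80 − 32 = 48 ≤ 53 [not met]
  The accused does not carry Stage II.2.
The prosecution prevails on this issue.
— Issue III —
Stage III.1 — burden on prosecution; standard: the preponderance of the evidence (weight is at least 55).
    (e): 56 ≥ 55 [met]
    (f): 78 − 13 = 65 ≥ 55 [met]
  Stage III.1 carried; the burden remains with the prosecution.
Stage III.2 — burden on prosecution; standard: a prima facie showing (weight is at least 13).
    (g): 61 − 35 = 26 ≥ 13 [met]
  All elements met at the final stage.
All stages carried — the prosecution prevails on this issue.
Per-issue: Issue I → prosecution; Issue II → prosecution; Issue III → prosecution. The prosecution must prevail on every issue; overall, the prosecution prevails.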